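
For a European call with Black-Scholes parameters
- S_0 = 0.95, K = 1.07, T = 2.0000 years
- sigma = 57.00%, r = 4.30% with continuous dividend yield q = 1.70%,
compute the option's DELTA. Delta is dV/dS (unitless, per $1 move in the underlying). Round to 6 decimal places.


d1 = 0.3199944217; d2 = -0.4861073088
phi(d1) = 0.3790312027; exp(-qT) = 0.9665715046; exp(-rT) = 0.9175942312
N(d1) = 0.6255137204
Delta = exp(-qT) * N(d1) = 0.9665715046 * 0.6255137204 = 0.604604

Answer: Delta = 0.604604


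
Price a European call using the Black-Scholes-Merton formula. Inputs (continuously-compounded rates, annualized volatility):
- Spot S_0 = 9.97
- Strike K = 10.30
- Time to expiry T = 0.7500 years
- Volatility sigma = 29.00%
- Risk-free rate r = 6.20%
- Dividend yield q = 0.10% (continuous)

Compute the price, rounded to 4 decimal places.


d1 = (ln(S/K) + (r - q + 0.5*sigma^2) * T) / (sigma * sqrt(T)) = 0.17807946
d2 = d1 - sigma * sqrt(T) = -0.07306790
exp(-rT) = 0.95456456; exp(-qT) = 0.99925028
C = S_0 * exp(-qT) * N(d1) - K * exp(-rT) * N(d2)
N(d1) = 0.57066972; N(d2) = 0.47087604
C = 9.9700 * 0.99925028 * 0.57066972 - 10.3000 * 0.95456456 * 0.47087604 = 1.0557

Answer: Price = 1.0557


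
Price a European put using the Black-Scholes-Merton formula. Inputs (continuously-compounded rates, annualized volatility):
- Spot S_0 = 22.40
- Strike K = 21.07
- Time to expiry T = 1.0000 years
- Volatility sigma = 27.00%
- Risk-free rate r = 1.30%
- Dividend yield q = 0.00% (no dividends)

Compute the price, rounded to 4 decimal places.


d1 = (ln(S/K) + (r - q + 0.5*sigma^2) * T) / (sigma * sqrt(T)) = 0.40985456
d2 = d1 - sigma * sqrt(T) = 0.13985456
exp(-rT) = 0.98708414; exp(-qT) = 1.00000000
P = K * exp(-rT) * N(-d2) - S_0 * exp(-qT) * N(-d1)
N(-d1) = 0.34095632; N(-d2) = 0.44438745
P = 21.0700 * 0.98708414 * 0.44438745 - 22.4000 * 1.00000000 * 0.34095632 = 1.6049

Answer: Price = 1.6049


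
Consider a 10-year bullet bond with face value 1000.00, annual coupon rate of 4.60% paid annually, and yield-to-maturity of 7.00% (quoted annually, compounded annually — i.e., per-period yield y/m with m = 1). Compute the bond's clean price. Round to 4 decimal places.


Coupon per period c = face * coupon_rate / m = 46.000000
Periods per year m = 1; per-period yield y/m = 0.070000
Number of cashflows N = 10
Cashflows (t years, CF_t, discount factor 1/(1+y/m)^(m*t), PV):
  t = 1.0000: CF_t = 46.000000, DF = 0.934579, PV = 42.990654
  t = 2.0000: CF_t = 46.000000, DF = 0.873439, PV = 40.178182
  t = 3.0000: CF_t = 46.000000, DF = 0.816298, PV = 37.549702
  t = 4.0000: CF_t = 46.000000, DF = 0.762895, PV = 35.093180
  t = 5.0000: CF_t = 46.000000, DF = 0.712986, PV = 32.797364
  t = 6.0000: CF_t = 46.000000, DF = 0.666342, PV = 30.651742
  t = 7.0000: CF_t = 46.000000, DF = 0.622750, PV = 28.646488
  t = 8.0000: CF_t = 46.000000, DF = 0.582009, PV = 26.772419
  t = 9.0000: CF_t = 46.000000, DF = 0.543934, PV = 25.020952
  t = 10.0000: CF_t = 1046.000000, DF = 0.508349, PV = 531.733360
Price P = sum_t PV_t = 831.434043

Answer: Price = 831.4340


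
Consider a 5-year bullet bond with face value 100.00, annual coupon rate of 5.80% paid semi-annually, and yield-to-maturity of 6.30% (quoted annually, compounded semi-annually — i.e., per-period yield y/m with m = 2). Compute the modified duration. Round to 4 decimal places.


Coupon per period c = face * coupon_rate / m = 2.900000
Periods per year m = 2; per-period yield y/m = 0.031500
Number of cashflows N = 10
Cashflows (t years, CF_t, discount factor 1/(1+y/m)^(m*t), PV):
  t = 0.5000: CF_t = 2.900000, DF = 0.969462, PV = 2.811440
  t = 1.0000: CF_t = 2.900000, DF = 0.939856, PV = 2.725584
  t = 1.5000: CF_t = 2.900000, DF = 0.911155, PV = 2.642350
  t = 2.0000: CF_t = 2.900000, DF = 0.883330, PV = 2.561658
  t = 2.5000: CF_t = 2.900000, DF = 0.856355, PV = 2.483430
  t = 3.0000: CF_t = 2.900000, DF = 0.830204, PV = 2.407590
  t = 3.5000: CF_t = 2.900000, DF = 0.804851, PV = 2.334067
  t = 4.0000: CF_t = 2.900000, DF = 0.780272, PV = 2.262789
  t = 4.5000: CF_t = 2.900000, DF = 0.756444, PV = 2.193688
  t = 5.0000: CF_t = 102.900000, DF = 0.733344, PV = 75.461086
Price P = sum_t PV_t = 97.883682
First compute Macaulay numerator sum_t t * PV_t:
  t * PV_t at t = 0.5000: 1.405720
  t * PV_t at t = 1.0000: 2.725584
  t * PV_t at t = 1.5000: 3.963525
  t * PV_t at t = 2.0000: 5.123315
  t * PV_t at t = 2.5000: 6.208574
  t * PV_t at t = 3.0000: 7.222771
  t * PV_t at t = 3.5000: 8.169236
  t * PV_t at t = 4.0000: 9.051158
  t * PV_t at t = 4.5000: 9.871597
  t * PV_t at t = 5.0000: 377.305431
Macaulay duration D = 431.046909 / 97.883682 = 4.403665
Modified duration = D / (1 + y/m) = 4.403665 / (1 + 0.031500) = 4.269185

Answer: Modified duration = 4.2692


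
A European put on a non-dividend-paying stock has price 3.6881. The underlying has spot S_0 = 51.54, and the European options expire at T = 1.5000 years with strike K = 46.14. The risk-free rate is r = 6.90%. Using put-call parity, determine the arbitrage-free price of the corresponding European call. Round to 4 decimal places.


Put-call parity: C - P = S_0 * exp(-qT) - K * exp(-rT).
S_0 * exp(-qT) = 51.5400 * 1.00000000 = 51.54000000
K * exp(-rT) = 46.1400 * 0.90167602 = 41.60333169
C = P + S*exp(-qT) - K*exp(-rT)
C = 3.6881 + 51.54000000 - 41.60333169 = 13.6248

Answer: Call price = 13.6248


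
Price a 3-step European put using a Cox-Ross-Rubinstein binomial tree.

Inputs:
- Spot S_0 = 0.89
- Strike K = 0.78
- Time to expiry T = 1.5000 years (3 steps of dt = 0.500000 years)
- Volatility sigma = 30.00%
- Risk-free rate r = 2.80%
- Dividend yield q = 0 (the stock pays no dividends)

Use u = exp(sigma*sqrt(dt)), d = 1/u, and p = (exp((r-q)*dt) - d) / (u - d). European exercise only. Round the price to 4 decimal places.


dt = T/N = 0.500000
u = exp(sigma*sqrt(dt)) = 1.236311; d = 1/u = 0.808858
p = (exp((r-q)*dt) - d) / (u - d) = 0.480147
Discount per step: exp(-r*dt) = 0.986098
Stock lattice S(k, i) with i counting down-moves:
  k=0: S(0,0) = 0.8900
  k=1: S(1,0) = 1.1003; S(1,1) = 0.7199
  k=2: S(2,0) = 1.3603; S(2,1) = 0.8900; S(2,2) = 0.5823
  k=3: S(3,0) = 1.6818; S(3,1) = 1.1003; S(3,2) = 0.7199; S(3,3) = 0.4710
Terminal payoffs V(N, i) = max(K - S_T, 0):
  V(3,0) = 0.000000; V(3,1) = 0.000000; V(3,2) = 0.060116; V(3,3) = 0.309015
Backward induction: V(k, i) = exp(-r*dt) * [p * V(k+1, i) + (1-p) * V(k+1, i+1)].
  V(2,0) = exp(-r*dt) * [p*0.000000 + (1-p)*0.000000] = 0.000000
  V(2,1) = exp(-r*dt) * [p*0.000000 + (1-p)*0.060116] = 0.030817
  V(2,2) = exp(-r*dt) * [p*0.060116 + (1-p)*0.309015] = 0.186873
  V(1,0) = exp(-r*dt) * [p*0.000000 + (1-p)*0.030817] = 0.015798
  V(1,1) = exp(-r*dt) * [p*0.030817 + (1-p)*0.186873] = 0.110387
  V(0,0) = exp(-r*dt) * [p*0.015798 + (1-p)*0.110387] = 0.064067

Answer: Price = V(0,0) = 0.0641


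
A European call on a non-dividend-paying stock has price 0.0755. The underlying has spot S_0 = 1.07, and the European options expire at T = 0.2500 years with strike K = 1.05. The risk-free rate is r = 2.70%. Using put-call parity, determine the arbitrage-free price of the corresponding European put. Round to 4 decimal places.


Answer: Put price = 0.0484

Derivation:
Put-call parity: C - P = S_0 * exp(-qT) - K * exp(-rT).
S_0 * exp(-qT) = 1.0700 * 1.00000000 = 1.07000000
K * exp(-rT) = 1.0500 * 0.99327273 = 1.04293637
P = C - S*exp(-qT) + K*exp(-rT)
P = 0.0755 - 1.07000000 + 1.04293637 = 0.0484


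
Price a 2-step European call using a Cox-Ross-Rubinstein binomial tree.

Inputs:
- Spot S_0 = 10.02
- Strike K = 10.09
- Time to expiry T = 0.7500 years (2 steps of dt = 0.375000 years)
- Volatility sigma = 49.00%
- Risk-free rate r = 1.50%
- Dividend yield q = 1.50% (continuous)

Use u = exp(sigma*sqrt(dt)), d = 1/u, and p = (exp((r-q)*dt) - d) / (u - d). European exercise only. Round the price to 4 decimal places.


dt = T/N = 0.375000
u = exp(sigma*sqrt(dt)) = 1.349943; d = 1/u = 0.740772
p = (exp((r-q)*dt) - d) / (u - d) = 0.425542
Discount per step: exp(-r*dt) = 0.994391
Stock lattice S(k, i) with i counting down-moves:
  k=0: S(0,0) = 10.0200
  k=1: S(1,0) = 13.5264; S(1,1) = 7.4225
  k=2: S(2,0) = 18.2599; S(2,1) = 10.0200; S(2,2) = 5.4984
Terminal payoffs V(N, i) = max(S_T - K, 0):
  V(2,0) = 8.169912; V(2,1) = 0.000000; V(2,2) = 0.000000
Backward induction: V(k, i) = exp(-r*dt) * [p * V(k+1, i) + (1-p) * V(k+1, i+1)].
  V(1,0) = exp(-r*dt) * [p*8.169912 + (1-p)*0.000000] = 3.457141
  V(1,1) = exp(-r*dt) * [p*0.000000 + (1-p)*0.000000] = 0.000000
  V(0,0) = exp(-r*dt) * [p*3.457141 + (1-p)*0.000000] = 1.462908

Answer: Price = V(0,0) = 1.4629


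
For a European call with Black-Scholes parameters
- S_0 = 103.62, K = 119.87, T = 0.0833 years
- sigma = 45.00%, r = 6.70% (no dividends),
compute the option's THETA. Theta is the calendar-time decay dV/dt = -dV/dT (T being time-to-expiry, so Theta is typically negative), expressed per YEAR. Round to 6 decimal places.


Answer: Theta = -20.287286

Derivation:
d1 = -1.0137391321; d2 = -1.1436169593
phi(d1) = 0.2386464652; exp(-qT) = 1.0000000000; exp(-rT) = 0.9944344454
Theta = -S*exp(-qT)*phi(d1)*sigma/(2*sqrt(T)) - r*K*exp(-rT)*N(d2) + q*S*exp(-qT)*N(d1)
N(d1) = 0.1553536231; N(d2) = 0.1263912626; sqrt(T) = 0.2886173938
Term 1 = -103.6200 * 1.0000000000 * 0.2386464652 * 0.4500 / (2 * 0.2886173938) = -19.2778506508
Term 2 = -0.0670 * 119.8700 * 0.9944344454 * 0.1263912626 = -1.0094353731
Term 3 = 0 (no dividend yield, q = 0)
Theta = -19.2778506508 + (-1.0094353731) + (0.0000000000) = -20.287286


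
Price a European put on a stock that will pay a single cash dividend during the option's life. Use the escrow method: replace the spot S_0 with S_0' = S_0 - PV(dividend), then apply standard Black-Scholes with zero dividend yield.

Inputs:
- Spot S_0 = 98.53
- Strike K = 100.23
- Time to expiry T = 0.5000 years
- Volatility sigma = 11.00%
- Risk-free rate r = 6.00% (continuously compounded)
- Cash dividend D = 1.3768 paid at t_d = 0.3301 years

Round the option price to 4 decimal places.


PV(D) = D * exp(-r * t_d) = 1.3768 * 0.98038885 = 1.34979937
S_0' = S_0 - PV(D) = 98.5300 - 1.34979937 = 97.18020063
d1 = (ln(S_0'/K) + (r + sigma^2/2)*T) / (sigma*sqrt(T)) = 0.02731294
d2 = d1 - sigma*sqrt(T) = -0.05046880
exp(-rT) = 0.97044553
N(-d1) = 0.48910507; N(-d2) = 0.52012559
P = K * exp(-rT) * N(-d2) - S_0' * N(-d1) = 100.2300 * 0.97044553 * 0.52012559 - 97.18020063 * 0.48910507 = 3.0601

Answer: Price = 3.0601


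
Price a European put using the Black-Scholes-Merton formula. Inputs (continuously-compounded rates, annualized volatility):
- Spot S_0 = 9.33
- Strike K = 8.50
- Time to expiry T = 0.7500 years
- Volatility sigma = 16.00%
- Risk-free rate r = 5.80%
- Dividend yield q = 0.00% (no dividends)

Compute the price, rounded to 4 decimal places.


d1 = (ln(S/K) + (r - q + 0.5*sigma^2) * T) / (sigma * sqrt(T)) = 1.05560451
d2 = d1 - sigma * sqrt(T) = 0.91704044
exp(-rT) = 0.95743255; exp(-qT) = 1.00000000
P = K * exp(-rT) * N(-d2) - S_0 * exp(-qT) * N(-d1)
N(-d1) = 0.14557447; N(-d2) = 0.17956072
P = 8.5000 * 0.95743255 * 0.17956072 - 9.3300 * 1.00000000 * 0.14557447 = 0.1031

Answer: Price = 0.1031


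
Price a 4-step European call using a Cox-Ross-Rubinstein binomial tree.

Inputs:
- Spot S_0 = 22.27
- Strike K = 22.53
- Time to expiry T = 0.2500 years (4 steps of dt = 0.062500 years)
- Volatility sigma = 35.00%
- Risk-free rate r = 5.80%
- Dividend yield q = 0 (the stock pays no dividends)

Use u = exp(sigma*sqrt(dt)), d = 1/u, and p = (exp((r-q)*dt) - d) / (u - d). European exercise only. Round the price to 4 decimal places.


Answer: Price = V(0,0) = 1.5347

Derivation:
dt = T/N = 0.062500
u = exp(sigma*sqrt(dt)) = 1.091442; d = 1/u = 0.916219
p = (exp((r-q)*dt) - d) / (u - d) = 0.498864
Discount per step: exp(-r*dt) = 0.996382
Stock lattice S(k, i) with i counting down-moves:
  k=0: S(0,0) = 22.2700
  k=1: S(1,0) = 24.3064; S(1,1) = 20.4042
  k=2: S(2,0) = 26.5291; S(2,1) = 22.2700; S(2,2) = 18.6947
  k=3: S(3,0) = 28.9549; S(3,1) = 24.3064; S(3,2) = 20.4042; S(3,3) = 17.1284
  k=4: S(4,0) = 31.6026; S(4,1) = 26.5291; S(4,2) = 22.2700; S(4,3) = 18.6947; S(4,4) = 15.6934
Terminal payoffs V(N, i) = max(S_T - K, 0):
  V(4,0) = 9.072634; V(4,1) = 3.999053; V(4,2) = 0.000000; V(4,3) = 0.000000; V(4,4) = 0.000000
Backward induction: V(k, i) = exp(-r*dt) * [p * V(k+1, i) + (1-p) * V(k+1, i+1)].
  V(3,0) = exp(-r*dt) * [p*9.072634 + (1-p)*3.999053] = 6.506453
  V(3,1) = exp(-r*dt) * [p*3.999053 + (1-p)*0.000000] = 1.987766
  V(3,2) = exp(-r*dt) * [p*0.000000 + (1-p)*0.000000] = 0.000000
  V(3,3) = exp(-r*dt) * [p*0.000000 + (1-p)*0.000000] = 0.000000
  V(2,0) = exp(-r*dt) * [p*6.506453 + (1-p)*1.987766] = 4.226629
  V(2,1) = exp(-r*dt) * [p*1.987766 + (1-p)*0.000000] = 0.988038
  V(2,2) = exp(-r*dt) * [p*0.000000 + (1-p)*0.000000] = 0.000000
  V(1,0) = exp(-r*dt) * [p*4.226629 + (1-p)*0.988038] = 2.594234
  V(1,1) = exp(-r*dt) * [p*0.988038 + (1-p)*0.000000] = 0.491113
  V(0,0) = exp(-r*dt) * [p*2.594234 + (1-p)*0.491113] = 1.534712


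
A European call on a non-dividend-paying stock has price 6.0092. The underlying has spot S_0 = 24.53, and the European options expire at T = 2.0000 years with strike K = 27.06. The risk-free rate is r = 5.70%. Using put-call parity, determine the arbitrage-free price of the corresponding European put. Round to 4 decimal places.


Answer: Put price = 5.6237

Derivation:
Put-call parity: C - P = S_0 * exp(-qT) - K * exp(-rT).
S_0 * exp(-qT) = 24.5300 * 1.00000000 = 24.53000000
K * exp(-rT) = 27.0600 * 0.89225796 = 24.14450029
P = C - S*exp(-qT) + K*exp(-rT)
P = 6.0092 - 24.53000000 + 24.14450029 = 5.6237


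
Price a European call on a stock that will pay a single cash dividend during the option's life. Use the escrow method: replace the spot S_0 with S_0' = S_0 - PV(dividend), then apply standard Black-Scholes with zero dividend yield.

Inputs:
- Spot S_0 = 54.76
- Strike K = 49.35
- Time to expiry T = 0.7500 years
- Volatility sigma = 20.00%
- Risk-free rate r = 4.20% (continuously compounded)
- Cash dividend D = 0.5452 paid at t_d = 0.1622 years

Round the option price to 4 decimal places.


Answer: Price = 7.6037

Derivation:
PV(D) = D * exp(-r * t_d) = 0.5452 * 0.99321075 = 0.54149850
S_0' = S_0 - PV(D) = 54.7600 - 0.54149850 = 54.21850150
d1 = (ln(S_0'/K) + (r + sigma^2/2)*T) / (sigma*sqrt(T)) = 0.81166464
d2 = d1 - sigma*sqrt(T) = 0.63845956
exp(-rT) = 0.96899096
N(d1) = 0.79150796; N(d2) = 0.73841272
C = S_0' * N(d1) - K * exp(-rT) * N(d2) = 54.21850150 * 0.79150796 - 49.3500 * 0.96899096 * 0.73841272 = 7.6037


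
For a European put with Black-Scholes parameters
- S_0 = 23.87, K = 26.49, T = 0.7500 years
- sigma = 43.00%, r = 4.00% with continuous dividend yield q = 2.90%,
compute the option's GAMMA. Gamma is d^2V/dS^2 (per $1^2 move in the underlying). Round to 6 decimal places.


Answer: Gamma = 0.043803

Derivation:
d1 = -0.0713158169; d2 = -0.4437067406
phi(d1) = 0.3979290698; exp(-qT) = 0.9784848257; exp(-rT) = 0.9704455335
Gamma = exp(-qT) * phi(d1) / (S * sigma * sqrt(T)) = 0.9784848257 * 0.3979290698 / (23.8700 * 0.4300 * 0.8660254038) = 0.043803


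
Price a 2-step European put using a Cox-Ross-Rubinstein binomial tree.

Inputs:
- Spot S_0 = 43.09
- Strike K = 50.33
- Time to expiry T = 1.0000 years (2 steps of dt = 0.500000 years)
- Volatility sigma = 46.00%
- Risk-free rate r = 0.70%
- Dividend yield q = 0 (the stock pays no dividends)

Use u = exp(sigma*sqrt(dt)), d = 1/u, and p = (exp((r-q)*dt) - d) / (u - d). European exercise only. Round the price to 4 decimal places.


dt = T/N = 0.500000
u = exp(sigma*sqrt(dt)) = 1.384403; d = 1/u = 0.722333
p = (exp((r-q)*dt) - d) / (u - d) = 0.424688
Discount per step: exp(-r*dt) = 0.996506
Stock lattice S(k, i) with i counting down-moves:
  k=0: S(0,0) = 43.0900
  k=1: S(1,0) = 59.6539; S(1,1) = 31.1253
  k=2: S(2,0) = 82.5851; S(2,1) = 43.0900; S(2,2) = 22.4828
Terminal payoffs V(N, i) = max(K - S_T, 0):
  V(2,0) = 0.000000; V(2,1) = 7.240000; V(2,2) = 27.847152
Backward induction: V(k, i) = exp(-r*dt) * [p * V(k+1, i) + (1-p) * V(k+1, i+1)].
  V(1,0) = exp(-r*dt) * [p*0.000000 + (1-p)*7.240000] = 4.150707
  V(1,1) = exp(-r*dt) * [p*7.240000 + (1-p)*27.847152] = 19.028827
  V(0,0) = exp(-r*dt) * [p*4.150707 + (1-p)*19.028827] = 12.665862

Answer: Price = V(0,0) = 12.6659


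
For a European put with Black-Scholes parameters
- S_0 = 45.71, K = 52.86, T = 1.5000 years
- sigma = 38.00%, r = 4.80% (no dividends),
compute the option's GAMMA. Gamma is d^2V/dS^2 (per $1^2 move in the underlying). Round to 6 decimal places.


Answer: Gamma = 0.018700

Derivation:
d1 = 0.0751395658; d2 = -0.3902634854
phi(d1) = 0.3978176636; exp(-qT) = 1.0000000000; exp(-rT) = 0.9305308958
Gamma = exp(-qT) * phi(d1) / (S * sigma * sqrt(T)) = 1.0000000000 * 0.3978176636 / (45.7100 * 0.3800 * 1.2247448714) = 0.018700


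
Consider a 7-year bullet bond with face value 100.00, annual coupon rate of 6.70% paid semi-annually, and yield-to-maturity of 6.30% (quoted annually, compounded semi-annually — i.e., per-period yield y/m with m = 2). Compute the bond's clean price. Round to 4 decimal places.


Answer: Price = 102.2363

Derivation:
Coupon per period c = face * coupon_rate / m = 3.350000
Periods per year m = 2; per-period yield y/m = 0.031500
Number of cashflows N = 14
Cashflows (t years, CF_t, discount factor 1/(1+y/m)^(m*t), PV):
  t = 0.5000: CF_t = 3.350000, DF = 0.969462, PV = 3.247698
  t = 1.0000: CF_t = 3.350000, DF = 0.939856, PV = 3.148519
  t = 1.5000: CF_t = 3.350000, DF = 0.911155, PV = 3.052370
  t = 2.0000: CF_t = 3.350000, DF = 0.883330, PV = 2.959156
  t = 2.5000: CF_t = 3.350000, DF = 0.856355, PV = 2.868789
  t = 3.0000: CF_t = 3.350000, DF = 0.830204, PV = 2.781182
  t = 3.5000: CF_t = 3.350000, DF = 0.804851, PV = 2.696250
  t = 4.0000: CF_t = 3.350000, DF = 0.780272, PV = 2.613912
  t = 4.5000: CF_t = 3.350000, DF = 0.756444, PV = 2.534088
  t = 5.0000: CF_t = 3.350000, DF = 0.733344, PV = 2.456702
  t = 5.5000: CF_t = 3.350000, DF = 0.710949, PV = 2.381679
  t = 6.0000: CF_t = 3.350000, DF = 0.689238, PV = 2.308947
  t = 6.5000: CF_t = 3.350000, DF = 0.668190, PV = 2.238437
  t = 7.0000: CF_t = 103.350000, DF = 0.647785, PV = 66.948558
Price P = sum_t PV_t = 102.236287


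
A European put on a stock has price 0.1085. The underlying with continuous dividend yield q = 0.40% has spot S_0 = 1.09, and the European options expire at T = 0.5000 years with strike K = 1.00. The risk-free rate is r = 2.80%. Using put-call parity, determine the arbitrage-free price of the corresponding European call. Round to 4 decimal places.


Answer: Call price = 0.2102

Derivation:
Put-call parity: C - P = S_0 * exp(-qT) - K * exp(-rT).
S_0 * exp(-qT) = 1.0900 * 0.99800200 = 1.08782218
K * exp(-rT) = 1.0000 * 0.98609754 = 0.98609754
C = P + S*exp(-qT) - K*exp(-rT)
C = 0.1085 + 1.08782218 - 0.98609754 = 0.2102


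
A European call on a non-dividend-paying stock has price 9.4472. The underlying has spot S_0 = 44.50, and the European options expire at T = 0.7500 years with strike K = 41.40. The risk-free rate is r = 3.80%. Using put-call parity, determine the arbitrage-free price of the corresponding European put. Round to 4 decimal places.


Answer: Put price = 5.1840

Derivation:
Put-call parity: C - P = S_0 * exp(-qT) - K * exp(-rT).
S_0 * exp(-qT) = 44.5000 * 1.00000000 = 44.50000000
K * exp(-rT) = 41.4000 * 0.97190229 = 40.23675498
P = C - S*exp(-qT) + K*exp(-rT)
P = 9.4472 - 44.50000000 + 40.23675498 = 5.1840


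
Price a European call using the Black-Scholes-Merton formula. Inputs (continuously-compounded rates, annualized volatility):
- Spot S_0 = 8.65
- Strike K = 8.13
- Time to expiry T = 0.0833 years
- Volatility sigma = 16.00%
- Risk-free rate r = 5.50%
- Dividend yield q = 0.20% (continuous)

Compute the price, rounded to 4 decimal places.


d1 = (ln(S/K) + (r - q + 0.5*sigma^2) * T) / (sigma * sqrt(T)) = 1.46126712
d2 = d1 - sigma * sqrt(T) = 1.41508834
exp(-rT) = 0.99542898; exp(-qT) = 0.99983341
C = S_0 * exp(-qT) * N(d1) - K * exp(-rT) * N(d2)
N(d1) = 0.92802893; N(d2) = 0.92147870
C = 8.6500 * 0.99983341 * 0.92802893 - 8.1300 * 0.99542898 * 0.92147870 = 0.5687

Answer: Price = 0.5687


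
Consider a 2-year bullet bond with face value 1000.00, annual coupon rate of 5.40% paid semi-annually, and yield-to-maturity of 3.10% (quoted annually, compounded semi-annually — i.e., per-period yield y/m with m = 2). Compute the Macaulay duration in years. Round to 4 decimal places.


Coupon per period c = face * coupon_rate / m = 27.000000
Periods per year m = 2; per-period yield y/m = 0.015500
Number of cashflows N = 4
Cashflows (t years, CF_t, discount factor 1/(1+y/m)^(m*t), PV):
  t = 0.5000: CF_t = 27.000000, DF = 0.984737, PV = 26.587888
  t = 1.0000: CF_t = 27.000000, DF = 0.969706, PV = 26.182066
  t = 1.5000: CF_t = 27.000000, DF = 0.954905, PV = 25.782438
  t = 2.0000: CF_t = 1027.000000, DF = 0.940330, PV = 965.718904
Price P = sum_t PV_t = 1044.271295
Macaulay numerator sum_t t * PV_t:
  t * PV_t at t = 0.5000: 13.293944
  t * PV_t at t = 1.0000: 26.182066
  t * PV_t at t = 1.5000: 38.673657
  t * PV_t at t = 2.0000: 1931.437807
Macaulay duration D = (sum_t t * PV_t) / P = 2009.587474 / 1044.271295 = 1.924392

Answer: Macaulay duration = 1.9244 years


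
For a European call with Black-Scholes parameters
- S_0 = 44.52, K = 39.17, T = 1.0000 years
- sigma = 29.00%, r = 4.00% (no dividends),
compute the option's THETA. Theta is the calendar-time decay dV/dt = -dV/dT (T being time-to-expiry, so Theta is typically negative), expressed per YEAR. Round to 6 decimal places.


Answer: Theta = -2.986579

Derivation:
d1 = 0.7244047542; d2 = 0.4344047542
phi(d1) = 0.3068735034; exp(-qT) = 1.0000000000; exp(-rT) = 0.9607894392
Theta = -S*exp(-qT)*phi(d1)*sigma/(2*sqrt(T)) - r*K*exp(-rT)*N(d2) + q*S*exp(-qT)*N(d1)
N(d1) = 0.7655913590; N(d2) = 0.6680027270; sqrt(T) = 1.0000000000
Term 1 = -44.5200 * 1.0000000000 * 0.3068735034 * 0.2900 / (2 * 1.0000000000) = -1.9809912138
Term 2 = -0.0400 * 39.1700 * 0.9607894392 * 0.6680027270 = -1.0055878539
Term 3 = 0 (no dividend yield, q = 0)
Theta = -1.9809912138 + (-1.0055878539) + (0.0000000000) = -2.986579


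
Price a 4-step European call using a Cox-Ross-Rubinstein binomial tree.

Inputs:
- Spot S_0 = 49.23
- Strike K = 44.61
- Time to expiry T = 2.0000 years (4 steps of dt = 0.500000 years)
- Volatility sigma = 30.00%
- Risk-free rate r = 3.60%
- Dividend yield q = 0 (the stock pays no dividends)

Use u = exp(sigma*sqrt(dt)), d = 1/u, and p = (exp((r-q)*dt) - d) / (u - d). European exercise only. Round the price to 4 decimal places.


Answer: Price = V(0,0) = 12.2090

Derivation:
dt = T/N = 0.500000
u = exp(sigma*sqrt(dt)) = 1.236311; d = 1/u = 0.808858
p = (exp((r-q)*dt) - d) / (u - d) = 0.489656
Discount per step: exp(-r*dt) = 0.982161
Stock lattice S(k, i) with i counting down-moves:
  k=0: S(0,0) = 49.2300
  k=1: S(1,0) = 60.8636; S(1,1) = 39.8201
  k=2: S(2,0) = 75.2463; S(2,1) = 49.2300; S(2,2) = 32.2088
  k=3: S(3,0) = 93.0279; S(3,1) = 60.8636; S(3,2) = 39.8201; S(3,3) = 26.0523
  k=4: S(4,0) = 115.0114; S(4,1) = 75.2463; S(4,2) = 49.2300; S(4,3) = 32.2088; S(4,4) = 21.0726
Terminal payoffs V(N, i) = max(S_T - K, 0):
  V(4,0) = 70.401409; V(4,1) = 30.636340; V(4,2) = 4.620000; V(4,3) = 0.000000; V(4,4) = 0.000000
Backward induction: V(k, i) = exp(-r*dt) * [p * V(k+1, i) + (1-p) * V(k+1, i+1)].
  V(3,0) = exp(-r*dt) * [p*70.401409 + (1-p)*30.636340] = 49.213682
  V(3,1) = exp(-r*dt) * [p*30.636340 + (1-p)*4.620000] = 17.049392
  V(3,2) = exp(-r*dt) * [p*4.620000 + (1-p)*0.000000] = 2.221856
  V(3,3) = exp(-r*dt) * [p*0.000000 + (1-p)*0.000000] = 0.000000
  V(2,0) = exp(-r*dt) * [p*49.213682 + (1-p)*17.049392] = 32.213736
  V(2,1) = exp(-r*dt) * [p*17.049392 + (1-p)*2.221856] = 9.313096
  V(2,2) = exp(-r*dt) * [p*2.221856 + (1-p)*0.000000] = 1.068537
  V(1,0) = exp(-r*dt) * [p*32.213736 + (1-p)*9.313096] = 20.160363
  V(1,1) = exp(-r*dt) * [p*9.313096 + (1-p)*1.068537] = 5.014459
  V(0,0) = exp(-r*dt) * [p*20.160363 + (1-p)*5.014459] = 12.208992


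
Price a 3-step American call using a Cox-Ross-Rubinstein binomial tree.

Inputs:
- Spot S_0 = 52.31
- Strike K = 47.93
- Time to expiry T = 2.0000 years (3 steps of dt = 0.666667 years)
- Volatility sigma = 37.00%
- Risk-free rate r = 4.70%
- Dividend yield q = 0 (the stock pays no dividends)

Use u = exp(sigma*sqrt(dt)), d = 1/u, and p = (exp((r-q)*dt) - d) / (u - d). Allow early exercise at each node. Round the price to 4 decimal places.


Answer: Price = V(0,0) = 15.4705

Derivation:
dt = T/N = 0.666667
u = exp(sigma*sqrt(dt)) = 1.352702; d = 1/u = 0.739261
p = (exp((r-q)*dt) - d) / (u - d) = 0.476930
Discount per step: exp(-r*dt) = 0.969152
Stock lattice S(k, i) with i counting down-moves:
  k=0: S(0,0) = 52.3100
  k=1: S(1,0) = 70.7598; S(1,1) = 38.6708
  k=2: S(2,0) = 95.7169; S(2,1) = 52.3100; S(2,2) = 28.5878
  k=3: S(3,0) = 129.4764; S(3,1) = 70.7598; S(3,2) = 38.6708; S(3,3) = 21.1339
Terminal payoffs V(N, i) = max(S_T - K, 0):
  V(3,0) = 81.546418; V(3,1) = 22.829818; V(3,2) = 0.000000; V(3,3) = 0.000000
Backward induction: V(k, i) = exp(-r*dt) * [p * V(k+1, i) + (1-p) * V(k+1, i+1)]; then take max(V_cont, immediate exercise) for American.
  V(2,0) = exp(-r*dt) * [p*81.546418 + (1-p)*22.829818] = 49.265437; exercise = 47.786914; V(2,0) = max -> 49.265437
  V(2,1) = exp(-r*dt) * [p*22.829818 + (1-p)*0.000000] = 10.552350; exercise = 4.380000; V(2,1) = max -> 10.552350
  V(2,2) = exp(-r*dt) * [p*0.000000 + (1-p)*0.000000] = 0.000000; exercise = 0.000000; V(2,2) = max -> 0.000000
  V(1,0) = exp(-r*dt) * [p*49.265437 + (1-p)*10.552350] = 28.120717; exercise = 22.829818; V(1,0) = max -> 28.120717
  V(1,1) = exp(-r*dt) * [p*10.552350 + (1-p)*0.000000] = 4.877485; exercise = 0.000000; V(1,1) = max -> 4.877485
  V(0,0) = exp(-r*dt) * [p*28.120717 + (1-p)*4.877485] = 15.470464; exercise = 4.380000; V(0,0) = max -> 15.470464


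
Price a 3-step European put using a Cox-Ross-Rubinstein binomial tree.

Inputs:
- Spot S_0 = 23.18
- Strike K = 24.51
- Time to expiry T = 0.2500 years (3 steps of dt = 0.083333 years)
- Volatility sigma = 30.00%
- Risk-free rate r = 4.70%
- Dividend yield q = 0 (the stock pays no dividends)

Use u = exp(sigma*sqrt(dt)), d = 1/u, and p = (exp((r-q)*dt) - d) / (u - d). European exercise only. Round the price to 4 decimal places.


Answer: Price = V(0,0) = 2.0179

Derivation:
dt = T/N = 0.083333
u = exp(sigma*sqrt(dt)) = 1.090463; d = 1/u = 0.917042
p = (exp((r-q)*dt) - d) / (u - d) = 0.500992
Discount per step: exp(-r*dt) = 0.996091
Stock lattice S(k, i) with i counting down-moves:
  k=0: S(0,0) = 23.1800
  k=1: S(1,0) = 25.2769; S(1,1) = 21.2570
  k=2: S(2,0) = 27.5636; S(2,1) = 23.1800; S(2,2) = 19.4936
  k=3: S(3,0) = 30.0571; S(3,1) = 25.2769; S(3,2) = 21.2570; S(3,3) = 17.8764
Terminal payoffs V(N, i) = max(K - S_T, 0):
  V(3,0) = 0.000000; V(3,1) = 0.000000; V(3,2) = 3.252978; V(3,3) = 6.633586
Backward induction: V(k, i) = exp(-r*dt) * [p * V(k+1, i) + (1-p) * V(k+1, i+1)].
  V(2,0) = exp(-r*dt) * [p*0.000000 + (1-p)*0.000000] = 0.000000
  V(2,1) = exp(-r*dt) * [p*0.000000 + (1-p)*3.252978] = 1.616917
  V(2,2) = exp(-r*dt) * [p*3.252978 + (1-p)*6.633586] = 4.920619
  V(1,0) = exp(-r*dt) * [p*0.000000 + (1-p)*1.616917] = 0.803701
  V(1,1) = exp(-r*dt) * [p*1.616917 + (1-p)*4.920619] = 3.252726
  V(0,0) = exp(-r*dt) * [p*0.803701 + (1-p)*3.252726] = 2.017866


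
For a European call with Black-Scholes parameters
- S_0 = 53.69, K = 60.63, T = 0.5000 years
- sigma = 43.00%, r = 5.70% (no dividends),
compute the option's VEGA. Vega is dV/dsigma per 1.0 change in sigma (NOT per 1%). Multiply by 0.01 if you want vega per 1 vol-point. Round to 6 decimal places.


d1 = -0.1540442175; d2 = -0.4581001334
phi(d1) = 0.3942368754; exp(-qT) = 1.0000000000; exp(-rT) = 0.9719022941
Vega = S * exp(-qT) * phi(d1) * sqrt(T) = 53.6900 * 1.0000000000 * 0.3942368754 * 0.7071067812 = 14.967031

Answer: Vega = 14.967031


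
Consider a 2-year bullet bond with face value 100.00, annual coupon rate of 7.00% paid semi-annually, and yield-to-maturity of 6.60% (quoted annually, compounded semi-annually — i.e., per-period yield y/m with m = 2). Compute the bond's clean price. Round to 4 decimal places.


Coupon per period c = face * coupon_rate / m = 3.500000
Periods per year m = 2; per-period yield y/m = 0.033000
Number of cashflows N = 4
Cashflows (t years, CF_t, discount factor 1/(1+y/m)^(m*t), PV):
  t = 0.5000: CF_t = 3.500000, DF = 0.968054, PV = 3.388190
  t = 1.0000: CF_t = 3.500000, DF = 0.937129, PV = 3.279951
  t = 1.5000: CF_t = 3.500000, DF = 0.907192, PV = 3.175171
  t = 2.0000: CF_t = 103.500000, DF = 0.878211, PV = 90.894805
Price P = sum_t PV_t = 100.738117

Answer: Price = 100.7381


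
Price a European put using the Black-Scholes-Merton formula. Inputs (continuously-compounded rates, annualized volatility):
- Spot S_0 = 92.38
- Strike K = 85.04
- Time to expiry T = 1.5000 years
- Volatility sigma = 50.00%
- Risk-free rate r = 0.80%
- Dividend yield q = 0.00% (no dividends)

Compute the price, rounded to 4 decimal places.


d1 = (ln(S/K) + (r - q + 0.5*sigma^2) * T) / (sigma * sqrt(T)) = 0.46097563
d2 = d1 - sigma * sqrt(T) = -0.15139680
exp(-rT) = 0.98807171; exp(-qT) = 1.00000000
P = K * exp(-rT) * N(-d2) - S_0 * exp(-qT) * N(-d1)
N(-d1) = 0.32240804; N(-d2) = 0.56016864
P = 85.0400 * 0.98807171 * 0.56016864 - 92.3800 * 1.00000000 * 0.32240804 = 17.2845

Answer: Price = 17.2845


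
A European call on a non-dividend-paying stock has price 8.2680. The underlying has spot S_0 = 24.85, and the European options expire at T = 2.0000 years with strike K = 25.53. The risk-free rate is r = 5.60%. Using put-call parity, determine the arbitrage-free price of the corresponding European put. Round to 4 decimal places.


Answer: Put price = 6.2429

Derivation:
Put-call parity: C - P = S_0 * exp(-qT) - K * exp(-rT).
S_0 * exp(-qT) = 24.8500 * 1.00000000 = 24.85000000
K * exp(-rT) = 25.5300 * 0.89404426 = 22.82494989
P = C - S*exp(-qT) + K*exp(-rT)
P = 8.2680 - 24.85000000 + 22.82494989 = 6.2429


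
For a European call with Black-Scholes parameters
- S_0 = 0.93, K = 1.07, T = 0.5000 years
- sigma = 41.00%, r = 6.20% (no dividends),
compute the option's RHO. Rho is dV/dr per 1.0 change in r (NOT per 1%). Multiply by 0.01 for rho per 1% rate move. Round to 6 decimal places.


Answer: Rho = 0.156084

Derivation:
d1 = -0.2318080267; d2 = -0.5217218069
phi(d1) = 0.3883664160; exp(-qT) = 1.0000000000; exp(-rT) = 0.9694755731
N(d2) = 0.3009320196
Rho = K*T*exp(-rT)*N(d2) = 1.0700 * 0.5000 * 0.9694755731 * 0.3009320196 = 0.156084


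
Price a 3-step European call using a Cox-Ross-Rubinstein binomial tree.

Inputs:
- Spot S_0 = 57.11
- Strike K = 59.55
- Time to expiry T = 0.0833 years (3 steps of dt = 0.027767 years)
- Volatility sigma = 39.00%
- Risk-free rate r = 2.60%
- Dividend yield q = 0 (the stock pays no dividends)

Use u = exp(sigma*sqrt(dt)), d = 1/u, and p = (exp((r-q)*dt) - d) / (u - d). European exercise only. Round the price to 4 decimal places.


Answer: Price = V(0,0) = 1.6624

Derivation:
dt = T/N = 0.027767
u = exp(sigma*sqrt(dt)) = 1.067145; d = 1/u = 0.937080
p = (exp((r-q)*dt) - d) / (u - d) = 0.489312
Discount per step: exp(-r*dt) = 0.999278
Stock lattice S(k, i) with i counting down-moves:
  k=0: S(0,0) = 57.1100
  k=1: S(1,0) = 60.9447; S(1,1) = 53.5166
  k=2: S(2,0) = 65.0368; S(2,1) = 57.1100; S(2,2) = 50.1493
  k=3: S(3,0) = 69.4037; S(3,1) = 60.9447; S(3,2) = 53.5166; S(3,3) = 46.9939
Terminal payoffs V(N, i) = max(S_T - K, 0):
  V(3,0) = 9.853703; V(3,1) = 1.394660; V(3,2) = 0.000000; V(3,3) = 0.000000
Backward induction: V(k, i) = exp(-r*dt) * [p * V(k+1, i) + (1-p) * V(k+1, i+1)].
  V(2,0) = exp(-r*dt) * [p*9.853703 + (1-p)*1.394660] = 5.529773
  V(2,1) = exp(-r*dt) * [p*1.394660 + (1-p)*0.000000] = 0.681930
  V(2,2) = exp(-r*dt) * [p*0.000000 + (1-p)*0.000000] = 0.000000
  V(1,0) = exp(-r*dt) * [p*5.529773 + (1-p)*0.681930] = 3.051832
  V(1,1) = exp(-r*dt) * [p*0.681930 + (1-p)*0.000000] = 0.333436
  V(0,0) = exp(-r*dt) * [p*3.051832 + (1-p)*0.333436] = 1.662378


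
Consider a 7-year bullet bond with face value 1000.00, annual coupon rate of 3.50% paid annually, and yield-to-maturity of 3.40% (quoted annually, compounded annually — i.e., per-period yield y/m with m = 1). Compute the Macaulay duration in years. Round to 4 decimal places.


Answer: Macaulay duration = 6.3310 years

Derivation:
Coupon per period c = face * coupon_rate / m = 35.000000
Periods per year m = 1; per-period yield y/m = 0.034000
Number of cashflows N = 7
Cashflows (t years, CF_t, discount factor 1/(1+y/m)^(m*t), PV):
  t = 1.0000: CF_t = 35.000000, DF = 0.967118, PV = 33.849130
  t = 2.0000: CF_t = 35.000000, DF = 0.935317, PV = 32.736102
  t = 3.0000: CF_t = 35.000000, DF = 0.904562, PV = 31.659673
  t = 4.0000: CF_t = 35.000000, DF = 0.874818, PV = 30.618639
  t = 5.0000: CF_t = 35.000000, DF = 0.846052, PV = 29.611837
  t = 6.0000: CF_t = 35.000000, DF = 0.818233, PV = 28.638140
  t = 7.0000: CF_t = 1035.000000, DF = 0.791327, PV = 819.023906
Price P = sum_t PV_t = 1006.137428
Macaulay numerator sum_t t * PV_t:
  t * PV_t at t = 1.0000: 33.849130
  t * PV_t at t = 2.0000: 65.472204
  t * PV_t at t = 3.0000: 94.979020
  t * PV_t at t = 4.0000: 122.474558
  t * PV_t at t = 5.0000: 148.059185
  t * PV_t at t = 6.0000: 171.828842
  t * PV_t at t = 7.0000: 5733.167344
Macaulay duration D = (sum_t t * PV_t) / P = 6369.830283 / 1006.137428 = 6.330974


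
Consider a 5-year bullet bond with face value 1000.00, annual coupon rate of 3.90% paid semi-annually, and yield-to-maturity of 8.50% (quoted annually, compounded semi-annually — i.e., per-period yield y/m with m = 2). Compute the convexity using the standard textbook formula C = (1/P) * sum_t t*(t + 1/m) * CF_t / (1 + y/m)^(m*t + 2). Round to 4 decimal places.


Coupon per period c = face * coupon_rate / m = 19.500000
Periods per year m = 2; per-period yield y/m = 0.042500
Number of cashflows N = 10
Cashflows (t years, CF_t, discount factor 1/(1+y/m)^(m*t), PV):
  t = 0.5000: CF_t = 19.500000, DF = 0.959233, PV = 18.705036
  t = 1.0000: CF_t = 19.500000, DF = 0.920127, PV = 17.942481
  t = 1.5000: CF_t = 19.500000, DF = 0.882616, PV = 17.211013
  t = 2.0000: CF_t = 19.500000, DF = 0.846634, PV = 16.509365
  t = 2.5000: CF_t = 19.500000, DF = 0.812119, PV = 15.836321
  t = 3.0000: CF_t = 19.500000, DF = 0.779011, PV = 15.190715
  t = 3.5000: CF_t = 19.500000, DF = 0.747253, PV = 14.571430
  t = 4.0000: CF_t = 19.500000, DF = 0.716789, PV = 13.977391
  t = 4.5000: CF_t = 19.500000, DF = 0.687568, PV = 13.407569
  t = 5.0000: CF_t = 1019.500000, DF = 0.659537, PV = 672.398280
Price P = sum_t PV_t = 815.749599
Convexity numerator sum_t t*(t + 1/m) * CF_t / (1+y/m)^(m*t + 2):
  t = 0.5000: term = 8.605506
  t = 1.0000: term = 24.764047
  t = 1.5000: term = 47.508963
  t = 2.0000: term = 75.953577
  t = 2.5000: term = 109.285723
  t = 3.0000: term = 146.762601
  t = 3.5000: term = 187.705965
  t = 4.0000: term = 231.497593
  t = 4.5000: term = 277.575052
  t = 5.0000: term = 17014.028666
Convexity = (1/P) * sum = 18123.687694 / 815.749599 = 22.217219

Answer: Convexity = 22.2172


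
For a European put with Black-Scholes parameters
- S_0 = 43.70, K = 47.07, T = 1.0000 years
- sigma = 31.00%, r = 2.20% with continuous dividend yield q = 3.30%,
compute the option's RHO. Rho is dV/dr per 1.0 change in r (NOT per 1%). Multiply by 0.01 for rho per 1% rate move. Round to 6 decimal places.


Answer: Rho = -30.687040

Derivation:
d1 = -0.1201217849; d2 = -0.4301217849
phi(d1) = 0.3960744205; exp(-qT) = 0.9675385596; exp(-rT) = 0.9782402351
N(-d2) = 0.6664464731
Rho = -K*T*exp(-rT)*N(-d2) = -47.0700 * 1.0000 * 0.9782402351 * 0.6664464731 = -30.687040


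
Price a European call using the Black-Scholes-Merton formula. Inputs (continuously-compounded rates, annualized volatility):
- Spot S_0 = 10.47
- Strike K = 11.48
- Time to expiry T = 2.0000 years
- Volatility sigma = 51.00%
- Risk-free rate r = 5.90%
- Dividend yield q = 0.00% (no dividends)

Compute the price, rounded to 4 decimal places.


d1 = (ln(S/K) + (r - q + 0.5*sigma^2) * T) / (sigma * sqrt(T)) = 0.39654498
d2 = d1 - sigma * sqrt(T) = -0.32470394
exp(-rT) = 0.88869605; exp(-qT) = 1.00000000
C = S_0 * exp(-qT) * N(d1) - K * exp(-rT) * N(d2)
N(d1) = 0.65414848; N(d2) = 0.37270258
C = 10.4700 * 1.00000000 * 0.65414848 - 11.4800 * 0.88869605 * 0.37270258 = 3.0465

Answer: Price = 3.0465


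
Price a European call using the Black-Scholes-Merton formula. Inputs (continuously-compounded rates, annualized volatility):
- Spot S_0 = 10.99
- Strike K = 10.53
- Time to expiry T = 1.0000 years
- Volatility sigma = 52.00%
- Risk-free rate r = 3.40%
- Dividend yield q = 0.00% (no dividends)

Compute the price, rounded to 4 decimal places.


d1 = (ln(S/K) + (r - q + 0.5*sigma^2) * T) / (sigma * sqrt(T)) = 0.40761047
d2 = d1 - sigma * sqrt(T) = -0.11238953
exp(-rT) = 0.96657150; exp(-qT) = 1.00000000
C = S_0 * exp(-qT) * N(d1) - K * exp(-rT) * N(d2)
N(d1) = 0.65822016; N(d2) = 0.45525728
C = 10.9900 * 1.00000000 * 0.65822016 - 10.5300 * 0.96657150 * 0.45525728 = 2.6002

Answer: Price = 2.6002


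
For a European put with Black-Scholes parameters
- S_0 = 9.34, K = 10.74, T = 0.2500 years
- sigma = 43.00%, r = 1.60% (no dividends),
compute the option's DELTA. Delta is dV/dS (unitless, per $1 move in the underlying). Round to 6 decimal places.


d1 = -0.5235178458; d2 = -0.7385178458
phi(d1) = 0.3478534528; exp(-qT) = 1.0000000000; exp(-rT) = 0.9960079893
N(-d1) = 0.6996930322
Delta = -exp(-qT) * N(-d1) = -1.0000000000 * 0.6996930322 = -0.699693

Answer: Delta = -0.699693


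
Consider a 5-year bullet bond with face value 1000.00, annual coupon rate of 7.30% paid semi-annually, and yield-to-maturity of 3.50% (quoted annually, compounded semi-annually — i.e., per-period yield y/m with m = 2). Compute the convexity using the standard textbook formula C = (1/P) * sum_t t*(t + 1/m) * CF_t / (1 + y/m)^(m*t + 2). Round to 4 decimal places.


Coupon per period c = face * coupon_rate / m = 36.500000
Periods per year m = 2; per-period yield y/m = 0.017500
Number of cashflows N = 10
Cashflows (t years, CF_t, discount factor 1/(1+y/m)^(m*t), PV):
  t = 0.5000: CF_t = 36.500000, DF = 0.982801, PV = 35.872236
  t = 1.0000: CF_t = 36.500000, DF = 0.965898, PV = 35.255269
  t = 1.5000: CF_t = 36.500000, DF = 0.949285, PV = 34.648913
  t = 2.0000: CF_t = 36.500000, DF = 0.932959, PV = 34.052985
  t = 2.5000: CF_t = 36.500000, DF = 0.916913, PV = 33.467308
  t = 3.0000: CF_t = 36.500000, DF = 0.901143, PV = 32.891703
  t = 3.5000: CF_t = 36.500000, DF = 0.885644, PV = 32.325998
  t = 4.0000: CF_t = 36.500000, DF = 0.870412, PV = 31.770022
  t = 4.5000: CF_t = 36.500000, DF = 0.855441, PV = 31.223609
  t = 5.0000: CF_t = 1036.500000, DF = 0.840729, PV = 871.415193
Price P = sum_t PV_t = 1172.923235
Convexity numerator sum_t t*(t + 1/m) * CF_t / (1+y/m)^(m*t + 2):
  t = 0.5000: term = 17.324456
  t = 1.0000: term = 51.079478
  t = 1.5000: term = 100.401923
  t = 2.0000: term = 164.458514
  t = 2.5000: term = 242.444984
  t = 3.0000: term = 333.585235
  t = 3.5000: term = 437.130530
  t = 4.0000: term = 552.358690
  t = 4.5000: term = 678.573329
  t = 5.0000: term = 23146.694810
Convexity = (1/P) * sum = 25724.051948 / 1172.923235 = 21.931573

Answer: Convexity = 21.9316


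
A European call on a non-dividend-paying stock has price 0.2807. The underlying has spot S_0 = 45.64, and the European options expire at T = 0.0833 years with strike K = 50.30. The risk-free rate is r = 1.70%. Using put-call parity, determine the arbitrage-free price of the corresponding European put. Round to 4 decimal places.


Put-call parity: C - P = S_0 * exp(-qT) - K * exp(-rT).
S_0 * exp(-qT) = 45.6400 * 1.00000000 = 45.64000000
K * exp(-rT) = 50.3000 * 0.99858490 = 50.22882058
P = C - S*exp(-qT) + K*exp(-rT)
P = 0.2807 - 45.64000000 + 50.22882058 = 4.8695

Answer: Put price = 4.8695


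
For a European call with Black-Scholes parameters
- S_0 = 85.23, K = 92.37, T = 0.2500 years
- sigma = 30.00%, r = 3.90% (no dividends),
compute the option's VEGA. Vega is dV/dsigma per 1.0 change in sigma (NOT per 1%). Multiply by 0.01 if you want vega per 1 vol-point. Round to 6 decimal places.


d1 = -0.3963251071; d2 = -0.5463251071
phi(d1) = 0.3688093893; exp(-qT) = 1.0000000000; exp(-rT) = 0.9902973771
Vega = S * exp(-qT) * phi(d1) * sqrt(T) = 85.2300 * 1.0000000000 * 0.3688093893 * 0.5000000000 = 15.716812

Answer: Vega = 15.716812
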